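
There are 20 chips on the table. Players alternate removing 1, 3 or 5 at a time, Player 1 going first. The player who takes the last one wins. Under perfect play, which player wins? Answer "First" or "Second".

Second

Positions where the player to move wins (W) vs loses (L):
i:   0  1  2  3  4  5  6  7  8  9 10 11 12 13 14 15 16 17 18 19 20
     L  W  L  W  L  W  L  W  L  W  L  W  L  W  L  W  L  W  L  W  L
Position 20 is L, so the second player wins.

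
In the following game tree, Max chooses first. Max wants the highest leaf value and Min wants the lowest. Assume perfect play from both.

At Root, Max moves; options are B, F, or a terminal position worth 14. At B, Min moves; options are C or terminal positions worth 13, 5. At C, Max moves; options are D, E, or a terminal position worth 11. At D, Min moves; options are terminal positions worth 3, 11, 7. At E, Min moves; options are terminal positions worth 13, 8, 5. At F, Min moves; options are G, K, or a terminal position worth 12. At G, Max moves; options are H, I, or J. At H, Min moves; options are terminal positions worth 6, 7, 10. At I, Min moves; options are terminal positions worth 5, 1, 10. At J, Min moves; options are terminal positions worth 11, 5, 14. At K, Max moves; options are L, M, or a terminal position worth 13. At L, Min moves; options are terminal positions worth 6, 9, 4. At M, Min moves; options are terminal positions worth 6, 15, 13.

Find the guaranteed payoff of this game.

D (Min): min(3, 11, 7) = 3
E (Min): min(13, 8, 5) = 5
C (Max): max(3, 5, 11) = 11
B (Min): min(11, 13, 5) = 5
H (Min): min(6, 7, 10) = 6
I (Min): min(5, 1, 10) = 1
J (Min): min(11, 5, 14) = 5
G (Max): max(6, 1, 5) = 6
L (Min): min(6, 9, 4) = 4
M (Min): min(6, 15, 13) = 6
K (Max): max(4, 6, 13) = 13
F (Min): min(6, 13, 12) = 6
Root (Max): max(5, 6, 14) = 14

14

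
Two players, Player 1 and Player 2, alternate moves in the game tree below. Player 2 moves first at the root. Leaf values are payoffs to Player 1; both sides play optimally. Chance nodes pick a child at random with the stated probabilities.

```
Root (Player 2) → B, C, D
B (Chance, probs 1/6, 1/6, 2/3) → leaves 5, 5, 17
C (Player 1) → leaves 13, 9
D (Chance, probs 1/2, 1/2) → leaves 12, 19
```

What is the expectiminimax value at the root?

13

B (Chance): 1/6·5 + 1/6·5 + 2/3·17 = 13
C (Player 1): max(13, 9) = 13
D (Chance): 1/2·12 + 1/2·19 = 15.5
Root (Player 2): min(13, 13, 15.5) = 13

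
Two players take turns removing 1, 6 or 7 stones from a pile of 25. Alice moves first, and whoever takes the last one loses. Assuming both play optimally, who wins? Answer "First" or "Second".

Mark each pile size as W (mover wins) or L (mover loses):
i:   0  1  2  3  4  5  6  7  8  9 10 11 12 13 14 15 16 17 18 19 20 21 22 23 24 25
     W  L  W  L  W  L  W  W  W  W  W  W  W  L  W  L  W  L  W  W  W  W  W  W  W  L
Position 25 is L, so the second player wins.

Second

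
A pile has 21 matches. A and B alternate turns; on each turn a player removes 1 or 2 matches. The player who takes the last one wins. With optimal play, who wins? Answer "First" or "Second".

i:   0  1  2  3  4  5  6  7  8  9 10 11 12 13 14 15 16 17 18 19 20 21
     L  W  W  L  W  W  L  W  W  L  W  W  L  W  W  L  W  W  L  W  W  L
Position 21 is L, so the second player wins.

Second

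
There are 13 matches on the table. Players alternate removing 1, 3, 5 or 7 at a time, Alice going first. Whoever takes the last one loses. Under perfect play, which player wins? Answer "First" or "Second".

Mark each pile size as W (mover wins) or L (mover loses):
i:   0  1  2  3  4  5  6  7  8  9 10 11 12 13
     W  L  W  L  W  L  W  L  W  L  W  L  W  L
Position 13 is L, so the second player wins.

Second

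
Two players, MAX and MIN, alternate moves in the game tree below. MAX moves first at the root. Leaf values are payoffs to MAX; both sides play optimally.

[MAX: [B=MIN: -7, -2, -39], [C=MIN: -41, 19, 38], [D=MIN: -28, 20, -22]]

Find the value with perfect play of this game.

B (MIN): min(-7, -2, -39) = -39
C (MIN): min(-41, 19, 38) = -41
D (MIN): min(-28, 20, -22) = -28
Root (MAX): max(-39, -41, -28) = -28

-28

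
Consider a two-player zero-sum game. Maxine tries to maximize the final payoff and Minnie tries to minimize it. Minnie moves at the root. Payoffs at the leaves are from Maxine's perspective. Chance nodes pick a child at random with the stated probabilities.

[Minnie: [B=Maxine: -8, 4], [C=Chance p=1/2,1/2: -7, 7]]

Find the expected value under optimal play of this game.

0

B (Maxine): max(-8, 4) = 4
C (Chance): 1/2·-7 + 1/2·7 = 0
Root (Minnie): min(4, 0) = 0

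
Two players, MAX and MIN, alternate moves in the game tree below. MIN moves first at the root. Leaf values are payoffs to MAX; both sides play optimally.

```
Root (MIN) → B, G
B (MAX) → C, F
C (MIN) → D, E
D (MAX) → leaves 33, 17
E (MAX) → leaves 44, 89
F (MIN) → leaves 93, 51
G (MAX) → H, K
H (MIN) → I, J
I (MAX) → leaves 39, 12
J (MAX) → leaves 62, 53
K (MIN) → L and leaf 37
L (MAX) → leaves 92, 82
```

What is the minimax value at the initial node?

D (MAX): max(33, 17) = 33
E (MAX): max(44, 89) = 89
C (MIN): min(33, 89) = 33
F (MIN): min(93, 51) = 51
B (MAX): max(33, 51) = 51
I (MAX): max(39, 12) = 39
J (MAX): max(62, 53) = 62
H (MIN): min(39, 62) = 39
L (MAX): max(92, 82) = 92
K (MIN): min(92, 37) = 37
G (MAX): max(39, 37) = 39
Root (MIN): min(51, 39) = 39

39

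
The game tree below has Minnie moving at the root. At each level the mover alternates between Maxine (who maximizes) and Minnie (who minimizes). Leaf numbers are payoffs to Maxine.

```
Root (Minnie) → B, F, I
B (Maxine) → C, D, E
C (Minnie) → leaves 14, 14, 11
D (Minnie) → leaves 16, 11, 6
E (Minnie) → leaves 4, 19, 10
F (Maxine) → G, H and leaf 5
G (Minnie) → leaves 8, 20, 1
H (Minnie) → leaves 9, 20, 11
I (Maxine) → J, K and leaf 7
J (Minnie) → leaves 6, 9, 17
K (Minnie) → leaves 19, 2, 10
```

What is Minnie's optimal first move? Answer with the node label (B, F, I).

I

C (Minnie): min(14, 14, 11) = 11
D (Minnie): min(16, 11, 6) = 6
E (Minnie): min(4, 19, 10) = 4
B (Maxine): max(11, 6, 4) = 11
G (Minnie): min(8, 20, 1) = 1
H (Minnie): min(9, 20, 11) = 9
F (Maxine): max(1, 9, 5) = 9
J (Minnie): min(6, 9, 17) = 6
K (Minnie): min(19, 2, 10) = 2
I (Maxine): max(6, 2, 7) = 7
Root (Minnie): min(11, 9, 7) = 7
Minnie picks the child with the lowest value: I (value 7).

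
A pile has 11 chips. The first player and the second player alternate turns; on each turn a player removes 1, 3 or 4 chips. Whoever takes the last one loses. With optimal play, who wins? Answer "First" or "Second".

Mark each pile size as W (mover wins) or L (mover loses):
i:   0  1  2  3  4  5  6  7  8  9 10 11
     W  L  W  L  W  W  W  W  L  W  L  W
Position 11 is W, so the first player wins.

First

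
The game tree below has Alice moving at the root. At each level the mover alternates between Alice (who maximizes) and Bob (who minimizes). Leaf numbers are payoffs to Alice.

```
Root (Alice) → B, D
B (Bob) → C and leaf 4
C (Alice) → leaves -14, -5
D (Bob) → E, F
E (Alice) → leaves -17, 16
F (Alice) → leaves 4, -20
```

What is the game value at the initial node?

4

C (Alice): max(-14, -5) = -5
B (Bob): min(-5, 4) = -5
E (Alice): max(-17, 16) = 16
F (Alice): max(4, -20) = 4
D (Bob): min(16, 4) = 4
Root (Alice): max(-5, 4) = 4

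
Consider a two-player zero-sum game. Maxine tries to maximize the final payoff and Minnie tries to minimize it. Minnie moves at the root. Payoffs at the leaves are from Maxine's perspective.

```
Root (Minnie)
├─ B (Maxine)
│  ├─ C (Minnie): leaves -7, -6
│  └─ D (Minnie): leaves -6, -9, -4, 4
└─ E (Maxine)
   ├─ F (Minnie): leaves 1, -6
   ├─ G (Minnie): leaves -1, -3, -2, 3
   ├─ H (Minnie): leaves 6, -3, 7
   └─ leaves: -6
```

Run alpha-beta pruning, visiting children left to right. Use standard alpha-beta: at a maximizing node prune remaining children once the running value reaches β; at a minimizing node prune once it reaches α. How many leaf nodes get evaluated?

6

C [α=-∞,β=+∞]: v=-7
D [α=-7,β=+∞]: v=-9 after child 2 ≤ α → α-cutoff, skip 2
B [α=-∞,β=+∞]: v=-7
F [α=-∞,β=-7]: v=-6
E [α=-∞,β=-7]: v=-6 after child 1 ≥ β → β-cutoff, skip 3
Root [α=-∞,β=+∞]: v=-7
Leaves evaluated: 6 of 16.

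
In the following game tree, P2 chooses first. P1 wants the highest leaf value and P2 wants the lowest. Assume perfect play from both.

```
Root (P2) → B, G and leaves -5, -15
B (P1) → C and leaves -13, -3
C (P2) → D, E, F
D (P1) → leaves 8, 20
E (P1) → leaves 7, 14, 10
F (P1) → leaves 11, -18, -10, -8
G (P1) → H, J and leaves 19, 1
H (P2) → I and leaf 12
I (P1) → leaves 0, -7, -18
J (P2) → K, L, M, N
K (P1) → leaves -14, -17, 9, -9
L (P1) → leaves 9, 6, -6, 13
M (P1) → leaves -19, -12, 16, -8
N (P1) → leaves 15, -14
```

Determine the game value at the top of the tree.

-15

D (P1): max(8, 20) = 20
E (P1): max(7, 14, 10) = 14
F (P1): max(11, -18, -10, -8) = 11
C (P2): min(20, 14, 11) = 11
B (P1): max(11, -13, -3) = 11
I (P1): max(0, -7, -18) = 0
H (P2): min(0, 12) = 0
K (P1): max(-14, -17, 9, -9) = 9
L (P1): max(9, 6, -6, 13) = 13
M (P1): max(-19, -12, 16, -8) = 16
N (P1): max(15, -14) = 15
J (P2): min(9, 13, 16, 15) = 9
G (P1): max(0, 9, 19, 1) = 19
Root (P2): min(11, 19, -5, -15) = -15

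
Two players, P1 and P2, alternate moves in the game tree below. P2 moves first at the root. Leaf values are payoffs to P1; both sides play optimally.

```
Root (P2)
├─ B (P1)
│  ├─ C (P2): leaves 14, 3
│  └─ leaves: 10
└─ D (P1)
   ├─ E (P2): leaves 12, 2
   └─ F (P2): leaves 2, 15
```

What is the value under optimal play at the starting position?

2

C (P2): min(14, 3) = 3
B (P1): max(3, 10) = 10
E (P2): min(12, 2) = 2
F (P2): min(2, 15) = 2
D (P1): max(2, 2) = 2
Root (P2): min(10, 2) = 2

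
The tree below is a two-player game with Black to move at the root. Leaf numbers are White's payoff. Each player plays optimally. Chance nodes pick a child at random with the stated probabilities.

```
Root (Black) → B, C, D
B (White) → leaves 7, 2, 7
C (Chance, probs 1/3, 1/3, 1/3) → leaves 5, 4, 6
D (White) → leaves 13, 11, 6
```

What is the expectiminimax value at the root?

5

B (White): max(7, 2, 7) = 7
C (Chance): 1/3·5 + 1/3·4 + 1/3·6 = 5
D (White): max(13, 11, 6) = 13
Root (Black): min(7, 5, 13) = 5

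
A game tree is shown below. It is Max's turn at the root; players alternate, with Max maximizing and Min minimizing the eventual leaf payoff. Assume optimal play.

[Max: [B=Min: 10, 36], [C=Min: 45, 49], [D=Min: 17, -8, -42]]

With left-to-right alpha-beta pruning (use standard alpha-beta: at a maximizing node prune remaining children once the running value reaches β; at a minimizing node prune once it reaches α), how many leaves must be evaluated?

5

B [α=-∞,β=+∞]: v=10
C [α=10,β=+∞]: v=45
D [α=45,β=+∞]: v=17 after child 1 ≤ α → α-cutoff, skip 2
Root [α=-∞,β=+∞]: v=45
Leaves evaluated: 5 of 7.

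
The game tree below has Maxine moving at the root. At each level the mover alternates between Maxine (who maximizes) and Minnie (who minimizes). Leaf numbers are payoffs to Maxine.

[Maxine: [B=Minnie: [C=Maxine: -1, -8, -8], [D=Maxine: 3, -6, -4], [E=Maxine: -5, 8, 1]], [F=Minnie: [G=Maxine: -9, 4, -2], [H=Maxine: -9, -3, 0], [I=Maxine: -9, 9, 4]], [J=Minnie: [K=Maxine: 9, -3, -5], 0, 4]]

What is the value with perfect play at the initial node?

C (Maxine): max(-1, -8, -8) = -1
D (Maxine): max(3, -6, -4) = 3
E (Maxine): max(-5, 8, 1) = 8
B (Minnie): min(-1, 3, 8) = -1
G (Maxine): max(-9, 4, -2) = 4
H (Maxine): max(-9, -3, 0) = 0
I (Maxine): max(-9, 9, 4) = 9
F (Minnie): min(4, 0, 9) = 0
K (Maxine): max(9, -3, -5) = 9
J (Minnie): min(9, 0, 4) = 0
Root (Maxine): max(-1, 0, 0) = 0

0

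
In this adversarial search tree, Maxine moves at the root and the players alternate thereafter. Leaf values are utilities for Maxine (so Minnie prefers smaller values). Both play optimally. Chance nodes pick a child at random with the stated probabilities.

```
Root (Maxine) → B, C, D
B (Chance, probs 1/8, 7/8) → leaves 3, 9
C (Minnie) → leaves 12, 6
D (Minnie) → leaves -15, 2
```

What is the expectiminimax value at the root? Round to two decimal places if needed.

8.25

B (Chance): 1/8·3 + 7/8·9 = 8.25
C (Minnie): min(12, 6) = 6
D (Minnie): min(-15, 2) = -15
Root (Maxine): max(8.25, 6, -15) = 8.25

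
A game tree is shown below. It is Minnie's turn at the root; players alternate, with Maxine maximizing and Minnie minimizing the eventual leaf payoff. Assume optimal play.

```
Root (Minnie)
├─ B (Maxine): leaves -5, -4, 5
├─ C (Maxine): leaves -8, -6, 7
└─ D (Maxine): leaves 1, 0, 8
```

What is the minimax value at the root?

5

B (Maxine): max(-5, -4, 5) = 5
C (Maxine): max(-8, -6, 7) = 7
D (Maxine): max(1, 0, 8) = 8
Root (Minnie): min(5, 7, 8) = 5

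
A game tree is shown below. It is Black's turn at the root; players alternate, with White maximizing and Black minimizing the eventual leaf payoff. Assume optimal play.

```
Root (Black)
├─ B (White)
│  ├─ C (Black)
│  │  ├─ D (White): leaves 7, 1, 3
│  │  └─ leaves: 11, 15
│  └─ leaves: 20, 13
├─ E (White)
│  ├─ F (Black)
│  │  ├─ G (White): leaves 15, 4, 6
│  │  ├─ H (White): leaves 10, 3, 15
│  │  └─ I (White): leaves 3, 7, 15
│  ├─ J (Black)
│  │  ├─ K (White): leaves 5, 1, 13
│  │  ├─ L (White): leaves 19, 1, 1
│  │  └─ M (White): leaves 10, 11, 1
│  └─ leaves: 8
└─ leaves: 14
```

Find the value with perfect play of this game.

D (White): max(7, 1, 3) = 7
C (Black): min(7, 11, 15) = 7
B (White): max(7, 20, 13) = 20
G (White): max(15, 4, 6) = 15
H (White): max(10, 3, 15) = 15
I (White): max(3, 7, 15) = 15
F (Black): min(15, 15, 15) = 15
K (White): max(5, 1, 13) = 13
L (White): max(19, 1, 1) = 19
M (White): max(10, 11, 1) = 11
J (Black): min(13, 19, 11) = 11
E (White): max(15, 11, 8) = 15
Root (Black): min(20, 15, 14) = 14

14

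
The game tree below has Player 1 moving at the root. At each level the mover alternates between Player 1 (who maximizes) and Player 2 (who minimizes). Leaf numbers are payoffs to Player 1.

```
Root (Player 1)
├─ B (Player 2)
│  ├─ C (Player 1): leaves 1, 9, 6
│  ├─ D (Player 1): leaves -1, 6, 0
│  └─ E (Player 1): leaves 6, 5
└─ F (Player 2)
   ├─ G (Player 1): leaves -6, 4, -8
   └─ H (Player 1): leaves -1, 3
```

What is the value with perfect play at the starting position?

C (Player 1): max(1, 9, 6) = 9
D (Player 1): max(-1, 6, 0) = 6
E (Player 1): max(6, 5) = 6
B (Player 2): min(9, 6, 6) = 6
G (Player 1): max(-6, 4, -8) = 4
H (Player 1): max(-1, 3) = 3
F (Player 2): min(4, 3) = 3
Root (Player 1): max(6, 3) = 6

6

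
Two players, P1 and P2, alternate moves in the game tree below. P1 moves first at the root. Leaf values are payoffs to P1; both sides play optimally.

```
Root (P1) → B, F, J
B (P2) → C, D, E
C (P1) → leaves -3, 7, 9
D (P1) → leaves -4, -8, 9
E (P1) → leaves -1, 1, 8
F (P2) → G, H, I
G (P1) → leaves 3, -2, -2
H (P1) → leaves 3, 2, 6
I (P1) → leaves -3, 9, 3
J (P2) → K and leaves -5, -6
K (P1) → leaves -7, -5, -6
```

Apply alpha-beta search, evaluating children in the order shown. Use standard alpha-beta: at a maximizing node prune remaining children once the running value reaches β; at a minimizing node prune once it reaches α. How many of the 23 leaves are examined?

C [α=-∞,β=+∞]: v=9
D [α=-∞,β=9]: v=9
E [α=-∞,β=9]: v=8
B [α=-∞,β=+∞]: v=8
G [α=8,β=+∞]: v=3
F [α=8,β=+∞]: v=3 after child 1 ≤ α → α-cutoff, skip 2
K [α=8,β=+∞]: v=-5
J [α=8,β=+∞]: v=-5 after child 1 ≤ α → α-cutoff, skip 2
Root [α=-∞,β=+∞]: v=8
Leaves evaluated: 15 of 23.

15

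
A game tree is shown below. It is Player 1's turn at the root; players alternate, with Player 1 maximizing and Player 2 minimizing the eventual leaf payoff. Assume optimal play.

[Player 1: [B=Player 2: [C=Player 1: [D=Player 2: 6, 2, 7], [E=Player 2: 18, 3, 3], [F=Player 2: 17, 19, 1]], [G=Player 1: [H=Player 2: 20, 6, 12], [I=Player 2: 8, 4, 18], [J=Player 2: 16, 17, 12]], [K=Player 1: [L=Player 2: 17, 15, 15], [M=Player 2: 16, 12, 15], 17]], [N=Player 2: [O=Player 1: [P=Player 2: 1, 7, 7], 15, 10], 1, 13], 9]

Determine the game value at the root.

D (Player 2): min(6, 2, 7) = 2
E (Player 2): min(18, 3, 3) = 3
F (Player 2): min(17, 19, 1) = 1
C (Player 1): max(2, 3, 1) = 3
H (Player 2): min(20, 6, 12) = 6
I (Player 2): min(8, 4, 18) = 4
J (Player 2): min(16, 17, 12) = 12
G (Player 1): max(6, 4, 12) = 12
L (Player 2): min(17, 15, 15) = 15
M (Player 2): min(16, 12, 15) = 12
K (Player 1): max(15, 12, 17) = 17
B (Player 2): min(3, 12, 17) = 3
P (Player 2): min(1, 7, 7) = 1
O (Player 1): max(1, 15, 10) = 15
N (Player 2): min(15, 1, 13) = 1
Root (Player 1): max(3, 1, 9) = 9

9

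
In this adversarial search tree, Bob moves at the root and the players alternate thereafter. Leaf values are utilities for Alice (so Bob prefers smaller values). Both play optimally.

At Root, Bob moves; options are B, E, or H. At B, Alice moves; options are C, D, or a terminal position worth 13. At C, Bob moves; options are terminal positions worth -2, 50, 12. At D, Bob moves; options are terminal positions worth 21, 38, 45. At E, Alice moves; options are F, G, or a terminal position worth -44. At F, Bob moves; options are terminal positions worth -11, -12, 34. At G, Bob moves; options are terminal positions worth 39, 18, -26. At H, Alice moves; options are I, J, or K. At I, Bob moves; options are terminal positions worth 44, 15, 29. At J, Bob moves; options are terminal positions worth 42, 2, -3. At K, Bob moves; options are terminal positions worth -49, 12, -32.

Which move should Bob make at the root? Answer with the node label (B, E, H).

C (Bob): min(-2, 50, 12) = -2
D (Bob): min(21, 38, 45) = 21
B (Alice): max(-2, 21, 13) = 21
F (Bob): min(-11, -12, 34) = -12
G (Bob): min(39, 18, -26) = -26
E (Alice): max(-12, -26, -44) = -12
I (Bob): min(44, 15, 29) = 15
J (Bob): min(42, 2, -3) = -3
K (Bob): min(-49, 12, -32) = -49
H (Alice): max(15, -3, -49) = 15
Root (Bob): min(21, -12, 15) = -12
Bob picks the child with the lowest value: E (value -12).

E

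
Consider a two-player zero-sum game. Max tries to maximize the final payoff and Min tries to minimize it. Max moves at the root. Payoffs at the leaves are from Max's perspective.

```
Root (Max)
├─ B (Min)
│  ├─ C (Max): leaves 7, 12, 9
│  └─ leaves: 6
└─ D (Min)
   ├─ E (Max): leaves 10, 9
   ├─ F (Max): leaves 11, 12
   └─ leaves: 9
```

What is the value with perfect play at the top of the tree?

C (Max): max(7, 12, 9) = 12
B (Min): min(12, 6) = 6
E (Max): max(10, 9) = 10
F (Max): max(11, 12) = 12
D (Min): min(10, 12, 9) = 9
Root (Max): max(6, 9) = 9

9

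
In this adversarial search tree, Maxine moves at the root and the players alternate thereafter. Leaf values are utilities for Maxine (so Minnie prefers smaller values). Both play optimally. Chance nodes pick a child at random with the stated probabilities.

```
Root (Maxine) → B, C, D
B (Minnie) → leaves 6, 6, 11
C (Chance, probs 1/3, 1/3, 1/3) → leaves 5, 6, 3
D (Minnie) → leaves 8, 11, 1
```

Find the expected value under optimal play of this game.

B (Minnie): min(6, 6, 11) = 6
C (Chance): 1/3·5 + 1/3·6 + 1/3·3 = 4.67
D (Minnie): min(8, 11, 1) = 1
Root (Maxine): max(6, 4.67, 1) = 6

6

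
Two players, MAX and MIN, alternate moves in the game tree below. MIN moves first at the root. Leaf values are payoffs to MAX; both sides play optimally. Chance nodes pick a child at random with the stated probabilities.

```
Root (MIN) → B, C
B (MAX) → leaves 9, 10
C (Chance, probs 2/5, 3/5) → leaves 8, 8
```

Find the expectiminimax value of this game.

B (MAX): max(9, 10) = 10
C (Chance): 2/5·8 + 3/5·8 = 8
Root (MIN): min(10, 8) = 8

8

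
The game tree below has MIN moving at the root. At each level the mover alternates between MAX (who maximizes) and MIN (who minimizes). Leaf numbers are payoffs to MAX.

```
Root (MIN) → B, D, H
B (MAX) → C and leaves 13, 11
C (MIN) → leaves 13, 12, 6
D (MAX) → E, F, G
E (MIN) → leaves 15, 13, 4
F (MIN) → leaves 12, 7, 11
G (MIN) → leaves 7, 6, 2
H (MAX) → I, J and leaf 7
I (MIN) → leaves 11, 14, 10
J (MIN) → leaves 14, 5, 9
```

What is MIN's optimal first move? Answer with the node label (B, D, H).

C (MIN): min(13, 12, 6) = 6
B (MAX): max(6, 13, 11) = 13
E (MIN): min(15, 13, 4) = 4
F (MIN): min(12, 7, 11) = 7
G (MIN): min(7, 6, 2) = 2
D (MAX): max(4, 7, 2) = 7
I (MIN): min(11, 14, 10) = 10
J (MIN): min(14, 5, 9) = 5
H (MAX): max(10, 5, 7) = 10
Root (MIN): min(13, 7, 10) = 7
MIN picks the child with the lowest value: D (value 7).

D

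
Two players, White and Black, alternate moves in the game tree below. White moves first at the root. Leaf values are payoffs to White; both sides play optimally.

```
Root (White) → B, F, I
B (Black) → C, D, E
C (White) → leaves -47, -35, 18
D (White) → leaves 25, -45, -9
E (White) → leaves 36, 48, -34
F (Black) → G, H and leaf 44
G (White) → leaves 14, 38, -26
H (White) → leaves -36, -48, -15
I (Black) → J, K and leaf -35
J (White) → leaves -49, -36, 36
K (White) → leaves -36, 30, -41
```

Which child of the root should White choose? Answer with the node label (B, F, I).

B

C (White): max(-47, -35, 18) = 18
D (White): max(25, -45, -9) = 25
E (White): max(36, 48, -34) = 48
B (Black): min(18, 25, 48) = 18
G (White): max(14, 38, -26) = 38
H (White): max(-36, -48, -15) = -15
F (Black): min(38, -15, 44) = -15
J (White): max(-49, -36, 36) = 36
K (White): max(-36, 30, -41) = 30
I (Black): min(36, 30, -35) = -35
Root (White): max(18, -15, -35) = 18
White picks the child with the highest value: B (value 18).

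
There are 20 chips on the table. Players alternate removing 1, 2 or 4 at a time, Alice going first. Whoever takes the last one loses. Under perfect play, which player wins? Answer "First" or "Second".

W/L table (W = player to move can force a win):
i:   0  1  2  3  4  5  6  7  8  9 10 11 12 13 14 15 16 17 18 19 20
     W  L  W  W  L  W  W  L  W  W  L  W  W  L  W  W  L  W  W  L  W
Position 20 is W, so the first player wins.

First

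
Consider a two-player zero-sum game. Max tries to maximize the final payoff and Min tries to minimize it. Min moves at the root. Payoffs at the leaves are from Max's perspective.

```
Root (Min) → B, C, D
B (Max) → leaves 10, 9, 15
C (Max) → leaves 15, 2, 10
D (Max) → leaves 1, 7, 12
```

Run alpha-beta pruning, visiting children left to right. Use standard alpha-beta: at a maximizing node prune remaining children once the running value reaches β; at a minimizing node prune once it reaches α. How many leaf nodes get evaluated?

B [α=-∞,β=+∞]: v=15
C [α=-∞,β=15]: v=15 after child 1 ≥ β → β-cutoff, skip 2
D [α=-∞,β=15]: v=12
Root [α=-∞,β=+∞]: v=12
Leaves evaluated: 7 of 9.

7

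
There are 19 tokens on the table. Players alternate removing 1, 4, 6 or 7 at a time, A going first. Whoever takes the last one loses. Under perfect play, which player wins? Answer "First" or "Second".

Second

W/L table (W = player to move can force a win):
i:   0  1  2  3  4  5  6  7  8  9 10 11 12 13 14 15 16 17 18 19
     W  L  W  L  W  W  L  W  W  W  W  L  W  W  L  W  L  W  W  L
Position 19 is L, so the second player wins.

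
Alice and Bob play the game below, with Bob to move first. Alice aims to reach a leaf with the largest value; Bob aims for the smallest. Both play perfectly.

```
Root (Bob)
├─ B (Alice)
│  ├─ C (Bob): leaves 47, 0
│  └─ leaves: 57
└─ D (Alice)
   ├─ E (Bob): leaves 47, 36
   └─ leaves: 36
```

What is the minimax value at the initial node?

36

C (Bob): min(47, 0) = 0
B (Alice): max(0, 57) = 57
E (Bob): min(47, 36) = 36
D (Alice): max(36, 36) = 36
Root (Bob): min(57, 36) = 36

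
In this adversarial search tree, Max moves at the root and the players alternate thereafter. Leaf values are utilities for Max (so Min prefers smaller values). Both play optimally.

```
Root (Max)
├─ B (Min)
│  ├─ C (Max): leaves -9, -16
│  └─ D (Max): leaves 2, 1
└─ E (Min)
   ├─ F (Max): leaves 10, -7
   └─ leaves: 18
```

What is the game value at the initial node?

10

C (Max): max(-9, -16) = -9
D (Max): max(2, 1) = 2
B (Min): min(-9, 2) = -9
F (Max): max(10, -7) = 10
E (Min): min(10, 18) = 10
Root (Max): max(-9, 10) = 10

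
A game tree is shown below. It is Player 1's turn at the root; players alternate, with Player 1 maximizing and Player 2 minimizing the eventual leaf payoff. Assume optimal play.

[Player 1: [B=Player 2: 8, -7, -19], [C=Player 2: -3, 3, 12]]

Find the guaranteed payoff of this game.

B (Player 2): min(8, -7, -19) = -19
C (Player 2): min(-3, 3, 12) = -3
Root (Player 1): max(-19, -3) = -3

-3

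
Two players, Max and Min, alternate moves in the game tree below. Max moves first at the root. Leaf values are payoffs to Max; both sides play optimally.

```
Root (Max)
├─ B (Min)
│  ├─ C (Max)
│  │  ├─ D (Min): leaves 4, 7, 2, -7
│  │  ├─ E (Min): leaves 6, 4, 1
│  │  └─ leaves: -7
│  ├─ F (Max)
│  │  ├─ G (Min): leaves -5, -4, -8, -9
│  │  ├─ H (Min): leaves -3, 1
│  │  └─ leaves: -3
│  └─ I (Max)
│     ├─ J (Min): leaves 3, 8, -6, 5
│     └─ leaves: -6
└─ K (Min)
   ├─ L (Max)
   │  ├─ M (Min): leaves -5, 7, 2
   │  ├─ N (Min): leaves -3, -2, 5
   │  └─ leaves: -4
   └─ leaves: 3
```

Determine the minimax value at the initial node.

-3

D (Min): min(4, 7, 2, -7) = -7
E (Min): min(6, 4, 1) = 1
C (Max): max(-7, 1, -7) = 1
G (Min): min(-5, -4, -8, -9) = -9
H (Min): min(-3, 1) = -3
F (Max): max(-9, -3, -3) = -3
J (Min): min(3, 8, -6, 5) = -6
I (Max): max(-6, -6) = -6
B (Min): min(1, -3, -6) = -6
M (Min): min(-5, 7, 2) = -5
N (Min): min(-3, -2, 5) = -3
L (Max): max(-5, -3, -4) = -3
K (Min): min(-3, 3) = -3
Root (Max): max(-6, -3) = -3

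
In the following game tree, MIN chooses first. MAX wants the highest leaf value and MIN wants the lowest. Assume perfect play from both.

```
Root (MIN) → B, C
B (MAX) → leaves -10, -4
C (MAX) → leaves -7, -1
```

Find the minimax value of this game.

B (MAX): max(-10, -4) = -4
C (MAX): max(-7, -1) = -1
Root (MIN): min(-4, -1) = -4

-4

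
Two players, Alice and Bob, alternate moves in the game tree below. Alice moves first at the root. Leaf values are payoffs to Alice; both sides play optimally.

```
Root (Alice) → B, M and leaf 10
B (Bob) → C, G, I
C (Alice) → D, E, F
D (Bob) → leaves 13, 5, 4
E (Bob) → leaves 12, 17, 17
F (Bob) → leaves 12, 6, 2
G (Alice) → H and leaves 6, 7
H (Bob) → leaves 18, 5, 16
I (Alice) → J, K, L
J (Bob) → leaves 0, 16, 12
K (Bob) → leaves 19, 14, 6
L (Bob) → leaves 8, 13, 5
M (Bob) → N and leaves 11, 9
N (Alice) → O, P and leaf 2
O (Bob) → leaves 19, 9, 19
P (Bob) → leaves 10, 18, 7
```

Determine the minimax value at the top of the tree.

10

D (Bob): min(13, 5, 4) = 4
E (Bob): min(12, 17, 17) = 12
F (Bob): min(12, 6, 2) = 2
C (Alice): max(4, 12, 2) = 12
H (Bob): min(18, 5, 16) = 5
G (Alice): max(5, 6, 7) = 7
J (Bob): min(0, 16, 12) = 0
K (Bob): min(19, 14, 6) = 6
L (Bob): min(8, 13, 5) = 5
I (Alice): max(0, 6, 5) = 6
B (Bob): min(12, 7, 6) = 6
O (Bob): min(19, 9, 19) = 9
P (Bob): min(10, 18, 7) = 7
N (Alice): max(9, 7, 2) = 9
M (Bob): min(9, 11, 9) = 9
Root (Alice): max(6, 9, 10) = 10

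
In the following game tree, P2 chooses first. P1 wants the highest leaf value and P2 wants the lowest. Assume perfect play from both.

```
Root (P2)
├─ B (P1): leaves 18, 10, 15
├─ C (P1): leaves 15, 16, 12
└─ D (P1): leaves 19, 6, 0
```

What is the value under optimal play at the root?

B (P1): max(18, 10, 15) = 18
C (P1): max(15, 16, 12) = 16
D (P1): max(19, 6, 0) = 19
Root (P2): min(18, 16, 19) = 16

16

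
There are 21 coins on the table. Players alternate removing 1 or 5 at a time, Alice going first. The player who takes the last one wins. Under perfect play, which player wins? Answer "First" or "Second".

Positions where the player to move wins (W) vs loses (L):
i:   0  1  2  3  4  5  6  7  8  9 10 11 12 13 14 15 16 17 18 19 20 21
     L  W  L  W  L  W  L  W  L  W  L  W  L  W  L  W  L  W  L  W  L  W
Position 21 is W, so the first player wins.

First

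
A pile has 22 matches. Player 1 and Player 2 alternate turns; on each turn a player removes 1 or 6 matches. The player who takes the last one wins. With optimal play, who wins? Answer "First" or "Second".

W/L table (W = player to move can force a win):
i:   0  1  2  3  4  5  6  7  8  9 10 11 12 13 14 15 16 17 18 19 20 21 22
     L  W  L  W  L  W  W  L  W  L  W  L  W  W  L  W  L  W  L  W  W  L  W
Position 22 is W, so the first player wins.

First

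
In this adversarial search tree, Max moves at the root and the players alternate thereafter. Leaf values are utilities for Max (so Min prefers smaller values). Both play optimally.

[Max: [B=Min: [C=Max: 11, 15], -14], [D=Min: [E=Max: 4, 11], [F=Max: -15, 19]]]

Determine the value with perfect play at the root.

11

C (Max): max(11, 15) = 15
B (Min): min(15, -14) = -14
E (Max): max(4, 11) = 11
F (Max): max(-15, 19) = 19
D (Min): min(11, 19) = 11
Root (Max): max(-14, 11) = 11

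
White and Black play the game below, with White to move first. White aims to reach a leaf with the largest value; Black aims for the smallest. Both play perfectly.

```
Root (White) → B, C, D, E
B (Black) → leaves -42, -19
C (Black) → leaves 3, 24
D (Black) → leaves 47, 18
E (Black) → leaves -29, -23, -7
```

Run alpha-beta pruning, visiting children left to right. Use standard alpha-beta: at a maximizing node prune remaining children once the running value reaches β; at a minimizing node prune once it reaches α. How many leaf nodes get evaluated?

7

B [α=-∞,β=+∞]: v=-42
C [α=-42,β=+∞]: v=3
D [α=3,β=+∞]: v=18
E [α=18,β=+∞]: v=-29 after child 1 ≤ α → α-cutoff, skip 2
Root [α=-∞,β=+∞]: v=18
Leaves evaluated: 7 of 9.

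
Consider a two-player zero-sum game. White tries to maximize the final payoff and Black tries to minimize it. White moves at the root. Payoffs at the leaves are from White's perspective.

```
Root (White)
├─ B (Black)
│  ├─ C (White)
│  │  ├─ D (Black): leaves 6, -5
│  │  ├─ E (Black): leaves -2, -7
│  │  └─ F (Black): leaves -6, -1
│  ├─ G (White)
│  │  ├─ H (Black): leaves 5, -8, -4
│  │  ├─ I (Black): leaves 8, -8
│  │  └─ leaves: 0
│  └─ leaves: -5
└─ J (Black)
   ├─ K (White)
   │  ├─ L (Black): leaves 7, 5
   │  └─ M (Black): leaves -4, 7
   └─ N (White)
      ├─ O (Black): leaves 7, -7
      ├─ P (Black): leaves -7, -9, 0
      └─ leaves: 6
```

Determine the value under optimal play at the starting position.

5

D (Black): min(6, -5) = -5
E (Black): min(-2, -7) = -7
F (Black): min(-6, -1) = -6
C (White): max(-5, -7, -6) = -5
H (Black): min(5, -8, -4) = -8
I (Black): min(8, -8) = -8
G (White): max(-8, -8, 0) = 0
B (Black): min(-5, 0, -5) = -5
L (Black): min(7, 5) = 5
M (Black): min(-4, 7) = -4
K (White): max(5, -4) = 5
O (Black): min(7, -7) = -7
P (Black): min(-7, -9, 0) = -9
N (White): max(-7, -9, 6) = 6
J (Black): min(5, 6) = 5
Root (White): max(-5, 5) = 5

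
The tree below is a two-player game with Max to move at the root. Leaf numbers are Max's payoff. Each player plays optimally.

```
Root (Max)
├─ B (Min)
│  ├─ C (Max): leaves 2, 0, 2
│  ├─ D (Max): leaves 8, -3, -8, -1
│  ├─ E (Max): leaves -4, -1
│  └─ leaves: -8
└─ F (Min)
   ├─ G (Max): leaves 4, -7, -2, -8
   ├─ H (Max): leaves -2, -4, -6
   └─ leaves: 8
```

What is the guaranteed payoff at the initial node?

C (Max): max(2, 0, 2) = 2
D (Max): max(8, -3, -8, -1) = 8
E (Max): max(-4, -1) = -1
B (Min): min(2, 8, -1, -8) = -8
G (Max): max(4, -7, -2, -8) = 4
H (Max): max(-2, -4, -6) = -2
F (Min): min(4, -2, 8) = -2
Root (Max): max(-8, -2) = -2

-2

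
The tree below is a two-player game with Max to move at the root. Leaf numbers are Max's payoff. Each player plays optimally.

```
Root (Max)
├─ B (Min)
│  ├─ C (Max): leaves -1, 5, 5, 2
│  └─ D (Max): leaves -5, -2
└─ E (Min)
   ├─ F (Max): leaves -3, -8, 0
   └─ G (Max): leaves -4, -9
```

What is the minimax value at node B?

-2

C: max(-1, 5, 5, 2) = 5
D: max(-5, -2) = -2
B: min(5, -2) = -2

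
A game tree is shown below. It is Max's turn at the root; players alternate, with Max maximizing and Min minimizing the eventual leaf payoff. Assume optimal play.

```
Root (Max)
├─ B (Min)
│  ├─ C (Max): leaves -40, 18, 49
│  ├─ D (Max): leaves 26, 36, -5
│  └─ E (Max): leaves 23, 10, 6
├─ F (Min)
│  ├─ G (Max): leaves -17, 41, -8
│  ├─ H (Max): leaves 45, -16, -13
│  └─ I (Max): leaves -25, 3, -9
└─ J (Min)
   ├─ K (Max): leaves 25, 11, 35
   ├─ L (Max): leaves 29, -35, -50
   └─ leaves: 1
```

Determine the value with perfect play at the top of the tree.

C (Max): max(-40, 18, 49) = 49
D (Max): max(26, 36, -5) = 36
E (Max): max(23, 10, 6) = 23
B (Min): min(49, 36, 23) = 23
G (Max): max(-17, 41, -8) = 41
H (Max): max(45, -16, -13) = 45
I (Max): max(-25, 3, -9) = 3
F (Min): min(41, 45, 3) = 3
K (Max): max(25, 11, 35) = 35
L (Max): max(29, -35, -50) = 29
J (Min): min(35, 29, 1) = 1
Root (Max): max(23, 3, 1) = 23

23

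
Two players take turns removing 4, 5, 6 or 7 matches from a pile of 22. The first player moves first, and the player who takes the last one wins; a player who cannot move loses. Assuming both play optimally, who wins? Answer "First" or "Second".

W/L table (W = player to move can force a win):
i:   0  1  2  3  4  5  6  7  8  9 10 11 12 13 14 15 16 17 18 19 20 21 22
     L  L  L  L  W  W  W  W  W  W  W  L  L  L  L  W  W  W  W  W  W  W  L
Position 22 is L, so the second player wins.

Second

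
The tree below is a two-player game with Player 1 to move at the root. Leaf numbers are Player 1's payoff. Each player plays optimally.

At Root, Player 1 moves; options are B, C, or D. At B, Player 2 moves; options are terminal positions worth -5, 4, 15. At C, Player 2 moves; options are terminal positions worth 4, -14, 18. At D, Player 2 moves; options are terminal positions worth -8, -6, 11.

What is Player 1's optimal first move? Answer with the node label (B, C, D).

B

B (Player 2): min(-5, 4, 15) = -5
C (Player 2): min(4, -14, 18) = -14
D (Player 2): min(-8, -6, 11) = -8
Root (Player 1): max(-5, -14, -8) = -5
Player 1 picks the child with the highest value: B (value -5).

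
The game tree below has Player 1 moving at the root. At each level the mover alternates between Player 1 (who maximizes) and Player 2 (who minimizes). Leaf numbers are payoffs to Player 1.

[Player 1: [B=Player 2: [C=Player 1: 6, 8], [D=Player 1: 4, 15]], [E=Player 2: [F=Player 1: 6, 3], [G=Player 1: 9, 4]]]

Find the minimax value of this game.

C (Player 1): max(6, 8) = 8
D (Player 1): max(4, 15) = 15
B (Player 2): min(8, 15) = 8
F (Player 1): max(6, 3) = 6
G (Player 1): max(9, 4) = 9
E (Player 2): min(6, 9) = 6
Root (Player 1): max(8, 6) = 8

8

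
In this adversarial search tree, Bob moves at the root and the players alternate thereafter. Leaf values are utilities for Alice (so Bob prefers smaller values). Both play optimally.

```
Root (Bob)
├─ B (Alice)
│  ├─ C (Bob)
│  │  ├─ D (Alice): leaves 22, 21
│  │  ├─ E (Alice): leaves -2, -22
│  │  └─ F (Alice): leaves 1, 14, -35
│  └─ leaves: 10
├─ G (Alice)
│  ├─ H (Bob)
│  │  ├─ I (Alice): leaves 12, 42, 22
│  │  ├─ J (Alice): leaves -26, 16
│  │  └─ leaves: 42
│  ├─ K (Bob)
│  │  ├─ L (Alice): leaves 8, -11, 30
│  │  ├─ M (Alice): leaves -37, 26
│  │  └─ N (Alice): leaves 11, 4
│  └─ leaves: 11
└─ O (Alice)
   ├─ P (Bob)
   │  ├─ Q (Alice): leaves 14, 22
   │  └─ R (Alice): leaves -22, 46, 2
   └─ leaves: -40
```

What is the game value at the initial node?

10

D (Alice): max(22, 21) = 22
E (Alice): max(-2, -22) = -2
F (Alice): max(1, 14, -35) = 14
C (Bob): min(22, -2, 14) = -2
B (Alice): max(-2, 10) = 10
I (Alice): max(12, 42, 22) = 42
J (Alice): max(-26, 16) = 16
H (Bob): min(42, 16, 42) = 16
L (Alice): max(8, -11, 30) = 30
M (Alice): max(-37, 26) = 26
N (Alice): max(11, 4) = 11
K (Bob): min(30, 26, 11) = 11
G (Alice): max(16, 11, 11) = 16
Q (Alice): max(14, 22) = 22
R (Alice): max(-22, 46, 2) = 46
P (Bob): min(22, 46) = 22
O (Alice): max(22, -40) = 22
Root (Bob): min(10, 16, 22) = 10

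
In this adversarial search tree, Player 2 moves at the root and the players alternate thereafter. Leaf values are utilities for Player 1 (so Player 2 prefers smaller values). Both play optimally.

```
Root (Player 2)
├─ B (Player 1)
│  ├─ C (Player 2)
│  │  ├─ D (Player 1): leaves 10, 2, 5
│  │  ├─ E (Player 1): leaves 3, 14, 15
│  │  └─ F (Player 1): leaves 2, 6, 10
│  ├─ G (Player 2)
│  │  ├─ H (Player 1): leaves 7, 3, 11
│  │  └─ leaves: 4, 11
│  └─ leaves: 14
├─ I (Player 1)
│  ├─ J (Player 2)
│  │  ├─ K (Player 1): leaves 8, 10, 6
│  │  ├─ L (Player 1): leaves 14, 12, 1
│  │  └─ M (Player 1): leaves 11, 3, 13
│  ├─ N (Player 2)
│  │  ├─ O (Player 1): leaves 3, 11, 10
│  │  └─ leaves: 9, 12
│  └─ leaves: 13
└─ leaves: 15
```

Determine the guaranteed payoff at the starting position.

13

D (Player 1): max(10, 2, 5) = 10
E (Player 1): max(3, 14, 15) = 15
F (Player 1): max(2, 6, 10) = 10
C (Player 2): min(10, 15, 10) = 10
H (Player 1): max(7, 3, 11) = 11
G (Player 2): min(11, 4, 11) = 4
B (Player 1): max(10, 4, 14) = 14
K (Player 1): max(8, 10, 6) = 10
L (Player 1): max(14, 12, 1) = 14
M (Player 1): max(11, 3, 13) = 13
J (Player 2): min(10, 14, 13) = 10
O (Player 1): max(3, 11, 10) = 11
N (Player 2): min(11, 9, 12) = 9
I (Player 1): max(10, 9, 13) = 13
Root (Player 2): min(14, 13, 15) = 13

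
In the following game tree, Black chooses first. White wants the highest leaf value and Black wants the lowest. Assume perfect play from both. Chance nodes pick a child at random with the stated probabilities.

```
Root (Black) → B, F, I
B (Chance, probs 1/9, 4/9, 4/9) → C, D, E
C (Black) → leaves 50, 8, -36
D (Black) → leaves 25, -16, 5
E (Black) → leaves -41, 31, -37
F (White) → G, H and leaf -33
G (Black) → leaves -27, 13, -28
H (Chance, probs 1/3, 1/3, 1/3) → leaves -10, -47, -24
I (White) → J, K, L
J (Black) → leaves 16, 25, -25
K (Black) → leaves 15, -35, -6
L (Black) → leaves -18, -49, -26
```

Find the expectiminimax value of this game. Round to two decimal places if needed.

C (Black): min(50, 8, -36) = -36
D (Black): min(25, -16, 5) = -16
E (Black): min(-41, 31, -37) = -41
B (Chance): 1/9·-36 + 4/9·-16 + 4/9·-41 = -29.33
G (Black): min(-27, 13, -28) = -28
H (Chance): 1/3·-10 + 1/3·-47 + 1/3·-24 = -27
F (White): max(-28, -27, -33) = -27
J (Black): min(16, 25, -25) = -25
K (Black): min(15, -35, -6) = -35
L (Black): min(-18, -49, -26) = -49
I (White): max(-25, -35, -49) = -25
Root (Black): min(-29.33, -27, -25) = -29.33

-29.33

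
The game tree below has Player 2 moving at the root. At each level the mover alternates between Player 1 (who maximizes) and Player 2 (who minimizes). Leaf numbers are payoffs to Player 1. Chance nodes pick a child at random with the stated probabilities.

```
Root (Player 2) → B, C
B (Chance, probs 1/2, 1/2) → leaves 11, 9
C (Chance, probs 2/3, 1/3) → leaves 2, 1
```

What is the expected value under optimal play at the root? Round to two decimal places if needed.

B (Chance): 1/2·11 + 1/2·9 = 10
C (Chance): 2/3·2 + 1/3·1 = 1.67
Root (Player 2): min(10, 1.67) = 1.67

1.67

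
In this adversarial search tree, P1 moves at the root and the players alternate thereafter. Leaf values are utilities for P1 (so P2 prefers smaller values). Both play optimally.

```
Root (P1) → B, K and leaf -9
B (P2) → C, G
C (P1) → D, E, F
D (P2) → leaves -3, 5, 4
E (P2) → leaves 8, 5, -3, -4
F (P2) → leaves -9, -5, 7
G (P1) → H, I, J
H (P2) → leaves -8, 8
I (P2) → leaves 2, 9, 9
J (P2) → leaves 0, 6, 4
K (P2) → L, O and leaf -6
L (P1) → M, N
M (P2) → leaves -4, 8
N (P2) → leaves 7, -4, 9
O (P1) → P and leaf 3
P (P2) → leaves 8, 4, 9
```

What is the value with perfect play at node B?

-3

D: min(-3, 5, 4) = -3
E: min(8, 5, -3, -4) = -4
F: min(-9, -5, 7) = -9
C: max(-3, -4, -9) = -3
H: min(-8, 8) = -8
I: min(2, 9, 9) = 2
J: min(0, 6, 4) = 0
G: max(-8, 2, 0) = 2
B: min(-3, 2) = -3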